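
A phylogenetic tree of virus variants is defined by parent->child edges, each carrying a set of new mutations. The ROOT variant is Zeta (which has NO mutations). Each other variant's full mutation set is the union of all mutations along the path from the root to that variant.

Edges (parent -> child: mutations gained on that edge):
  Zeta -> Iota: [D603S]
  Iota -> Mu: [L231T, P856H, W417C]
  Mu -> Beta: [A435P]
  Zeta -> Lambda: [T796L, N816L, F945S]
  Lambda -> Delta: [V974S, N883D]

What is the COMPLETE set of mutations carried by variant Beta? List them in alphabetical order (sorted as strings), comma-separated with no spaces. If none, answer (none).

Answer: A435P,D603S,L231T,P856H,W417C

Derivation:
At Zeta: gained [] -> total []
At Iota: gained ['D603S'] -> total ['D603S']
At Mu: gained ['L231T', 'P856H', 'W417C'] -> total ['D603S', 'L231T', 'P856H', 'W417C']
At Beta: gained ['A435P'] -> total ['A435P', 'D603S', 'L231T', 'P856H', 'W417C']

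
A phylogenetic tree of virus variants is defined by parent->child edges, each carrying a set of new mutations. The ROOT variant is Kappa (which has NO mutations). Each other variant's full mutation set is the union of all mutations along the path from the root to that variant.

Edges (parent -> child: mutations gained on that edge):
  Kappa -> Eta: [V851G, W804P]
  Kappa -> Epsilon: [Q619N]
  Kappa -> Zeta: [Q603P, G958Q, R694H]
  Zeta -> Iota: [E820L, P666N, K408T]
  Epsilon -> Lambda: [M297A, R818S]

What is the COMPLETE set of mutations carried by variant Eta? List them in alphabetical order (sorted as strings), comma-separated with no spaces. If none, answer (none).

At Kappa: gained [] -> total []
At Eta: gained ['V851G', 'W804P'] -> total ['V851G', 'W804P']

Answer: V851G,W804P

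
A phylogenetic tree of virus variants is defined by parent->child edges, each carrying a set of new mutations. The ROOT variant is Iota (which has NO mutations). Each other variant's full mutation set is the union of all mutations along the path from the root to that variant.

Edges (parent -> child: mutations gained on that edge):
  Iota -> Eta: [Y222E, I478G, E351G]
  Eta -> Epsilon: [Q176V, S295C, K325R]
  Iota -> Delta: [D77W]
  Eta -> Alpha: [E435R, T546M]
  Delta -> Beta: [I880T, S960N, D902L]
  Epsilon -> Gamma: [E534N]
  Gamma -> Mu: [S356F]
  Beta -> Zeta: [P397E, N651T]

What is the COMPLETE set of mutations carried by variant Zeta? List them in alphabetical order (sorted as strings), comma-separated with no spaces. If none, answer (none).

At Iota: gained [] -> total []
At Delta: gained ['D77W'] -> total ['D77W']
At Beta: gained ['I880T', 'S960N', 'D902L'] -> total ['D77W', 'D902L', 'I880T', 'S960N']
At Zeta: gained ['P397E', 'N651T'] -> total ['D77W', 'D902L', 'I880T', 'N651T', 'P397E', 'S960N']

Answer: D77W,D902L,I880T,N651T,P397E,S960N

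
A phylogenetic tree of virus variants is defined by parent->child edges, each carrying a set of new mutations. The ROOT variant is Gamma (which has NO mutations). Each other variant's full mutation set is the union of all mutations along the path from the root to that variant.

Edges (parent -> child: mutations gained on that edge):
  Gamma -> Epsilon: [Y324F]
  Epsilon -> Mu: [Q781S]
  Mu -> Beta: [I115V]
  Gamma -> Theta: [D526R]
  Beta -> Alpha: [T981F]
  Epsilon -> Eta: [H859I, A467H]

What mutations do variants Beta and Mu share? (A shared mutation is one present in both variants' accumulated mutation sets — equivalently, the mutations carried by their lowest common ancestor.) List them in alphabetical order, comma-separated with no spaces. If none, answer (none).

Answer: Q781S,Y324F

Derivation:
Accumulating mutations along path to Beta:
  At Gamma: gained [] -> total []
  At Epsilon: gained ['Y324F'] -> total ['Y324F']
  At Mu: gained ['Q781S'] -> total ['Q781S', 'Y324F']
  At Beta: gained ['I115V'] -> total ['I115V', 'Q781S', 'Y324F']
Mutations(Beta) = ['I115V', 'Q781S', 'Y324F']
Accumulating mutations along path to Mu:
  At Gamma: gained [] -> total []
  At Epsilon: gained ['Y324F'] -> total ['Y324F']
  At Mu: gained ['Q781S'] -> total ['Q781S', 'Y324F']
Mutations(Mu) = ['Q781S', 'Y324F']
Intersection: ['I115V', 'Q781S', 'Y324F'] ∩ ['Q781S', 'Y324F'] = ['Q781S', 'Y324F']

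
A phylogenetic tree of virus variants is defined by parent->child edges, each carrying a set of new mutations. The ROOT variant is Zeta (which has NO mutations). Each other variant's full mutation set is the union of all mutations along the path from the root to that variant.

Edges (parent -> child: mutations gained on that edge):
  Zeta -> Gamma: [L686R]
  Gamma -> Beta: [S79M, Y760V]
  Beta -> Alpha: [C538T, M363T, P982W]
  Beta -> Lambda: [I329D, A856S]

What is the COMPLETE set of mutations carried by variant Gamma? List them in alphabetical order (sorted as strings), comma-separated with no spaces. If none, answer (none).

At Zeta: gained [] -> total []
At Gamma: gained ['L686R'] -> total ['L686R']

Answer: L686R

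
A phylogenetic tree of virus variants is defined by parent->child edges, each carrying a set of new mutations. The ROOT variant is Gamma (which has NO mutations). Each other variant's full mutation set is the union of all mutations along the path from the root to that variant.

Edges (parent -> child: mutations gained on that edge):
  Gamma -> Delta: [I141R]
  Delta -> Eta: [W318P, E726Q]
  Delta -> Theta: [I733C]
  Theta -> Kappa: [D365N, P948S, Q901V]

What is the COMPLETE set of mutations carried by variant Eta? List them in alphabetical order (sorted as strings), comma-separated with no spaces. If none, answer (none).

At Gamma: gained [] -> total []
At Delta: gained ['I141R'] -> total ['I141R']
At Eta: gained ['W318P', 'E726Q'] -> total ['E726Q', 'I141R', 'W318P']

Answer: E726Q,I141R,W318P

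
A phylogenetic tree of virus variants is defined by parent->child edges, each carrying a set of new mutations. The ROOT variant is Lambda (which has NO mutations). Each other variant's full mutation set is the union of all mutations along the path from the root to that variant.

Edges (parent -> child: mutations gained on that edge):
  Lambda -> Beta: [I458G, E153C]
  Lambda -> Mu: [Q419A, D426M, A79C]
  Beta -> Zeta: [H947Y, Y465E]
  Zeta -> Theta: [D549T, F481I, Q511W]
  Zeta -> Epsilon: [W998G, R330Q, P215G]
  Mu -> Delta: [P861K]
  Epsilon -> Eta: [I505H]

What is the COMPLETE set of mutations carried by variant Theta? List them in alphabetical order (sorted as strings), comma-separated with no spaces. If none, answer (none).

At Lambda: gained [] -> total []
At Beta: gained ['I458G', 'E153C'] -> total ['E153C', 'I458G']
At Zeta: gained ['H947Y', 'Y465E'] -> total ['E153C', 'H947Y', 'I458G', 'Y465E']
At Theta: gained ['D549T', 'F481I', 'Q511W'] -> total ['D549T', 'E153C', 'F481I', 'H947Y', 'I458G', 'Q511W', 'Y465E']

Answer: D549T,E153C,F481I,H947Y,I458G,Q511W,Y465E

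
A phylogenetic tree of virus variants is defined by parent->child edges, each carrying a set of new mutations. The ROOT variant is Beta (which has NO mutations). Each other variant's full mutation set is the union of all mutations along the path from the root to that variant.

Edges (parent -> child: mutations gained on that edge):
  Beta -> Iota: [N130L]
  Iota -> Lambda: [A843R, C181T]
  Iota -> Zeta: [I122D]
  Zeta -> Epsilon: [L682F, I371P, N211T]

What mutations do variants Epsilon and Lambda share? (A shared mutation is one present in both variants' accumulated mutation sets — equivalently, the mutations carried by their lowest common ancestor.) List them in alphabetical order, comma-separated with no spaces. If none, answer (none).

Accumulating mutations along path to Epsilon:
  At Beta: gained [] -> total []
  At Iota: gained ['N130L'] -> total ['N130L']
  At Zeta: gained ['I122D'] -> total ['I122D', 'N130L']
  At Epsilon: gained ['L682F', 'I371P', 'N211T'] -> total ['I122D', 'I371P', 'L682F', 'N130L', 'N211T']
Mutations(Epsilon) = ['I122D', 'I371P', 'L682F', 'N130L', 'N211T']
Accumulating mutations along path to Lambda:
  At Beta: gained [] -> total []
  At Iota: gained ['N130L'] -> total ['N130L']
  At Lambda: gained ['A843R', 'C181T'] -> total ['A843R', 'C181T', 'N130L']
Mutations(Lambda) = ['A843R', 'C181T', 'N130L']
Intersection: ['I122D', 'I371P', 'L682F', 'N130L', 'N211T'] ∩ ['A843R', 'C181T', 'N130L'] = ['N130L']

Answer: N130L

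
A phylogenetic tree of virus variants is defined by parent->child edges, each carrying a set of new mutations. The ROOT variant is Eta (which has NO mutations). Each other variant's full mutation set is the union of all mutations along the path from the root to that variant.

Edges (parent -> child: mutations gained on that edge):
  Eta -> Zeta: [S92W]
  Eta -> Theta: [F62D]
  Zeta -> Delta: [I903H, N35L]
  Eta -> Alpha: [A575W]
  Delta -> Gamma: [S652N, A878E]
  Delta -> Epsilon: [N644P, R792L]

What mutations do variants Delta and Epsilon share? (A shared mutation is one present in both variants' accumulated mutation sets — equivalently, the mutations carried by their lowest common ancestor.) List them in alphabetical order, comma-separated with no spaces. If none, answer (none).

Answer: I903H,N35L,S92W

Derivation:
Accumulating mutations along path to Delta:
  At Eta: gained [] -> total []
  At Zeta: gained ['S92W'] -> total ['S92W']
  At Delta: gained ['I903H', 'N35L'] -> total ['I903H', 'N35L', 'S92W']
Mutations(Delta) = ['I903H', 'N35L', 'S92W']
Accumulating mutations along path to Epsilon:
  At Eta: gained [] -> total []
  At Zeta: gained ['S92W'] -> total ['S92W']
  At Delta: gained ['I903H', 'N35L'] -> total ['I903H', 'N35L', 'S92W']
  At Epsilon: gained ['N644P', 'R792L'] -> total ['I903H', 'N35L', 'N644P', 'R792L', 'S92W']
Mutations(Epsilon) = ['I903H', 'N35L', 'N644P', 'R792L', 'S92W']
Intersection: ['I903H', 'N35L', 'S92W'] ∩ ['I903H', 'N35L', 'N644P', 'R792L', 'S92W'] = ['I903H', 'N35L', 'S92W']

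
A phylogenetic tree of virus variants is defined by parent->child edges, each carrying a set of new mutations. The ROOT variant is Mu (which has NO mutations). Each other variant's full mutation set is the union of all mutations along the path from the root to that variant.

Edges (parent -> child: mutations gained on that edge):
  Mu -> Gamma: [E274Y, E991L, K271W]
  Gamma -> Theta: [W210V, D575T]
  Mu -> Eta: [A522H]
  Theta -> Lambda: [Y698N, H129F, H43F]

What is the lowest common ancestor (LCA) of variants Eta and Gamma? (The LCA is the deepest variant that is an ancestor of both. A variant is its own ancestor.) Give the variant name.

Answer: Mu

Derivation:
Path from root to Eta: Mu -> Eta
  ancestors of Eta: {Mu, Eta}
Path from root to Gamma: Mu -> Gamma
  ancestors of Gamma: {Mu, Gamma}
Common ancestors: {Mu}
Walk up from Gamma: Gamma (not in ancestors of Eta), Mu (in ancestors of Eta)
Deepest common ancestor (LCA) = Mu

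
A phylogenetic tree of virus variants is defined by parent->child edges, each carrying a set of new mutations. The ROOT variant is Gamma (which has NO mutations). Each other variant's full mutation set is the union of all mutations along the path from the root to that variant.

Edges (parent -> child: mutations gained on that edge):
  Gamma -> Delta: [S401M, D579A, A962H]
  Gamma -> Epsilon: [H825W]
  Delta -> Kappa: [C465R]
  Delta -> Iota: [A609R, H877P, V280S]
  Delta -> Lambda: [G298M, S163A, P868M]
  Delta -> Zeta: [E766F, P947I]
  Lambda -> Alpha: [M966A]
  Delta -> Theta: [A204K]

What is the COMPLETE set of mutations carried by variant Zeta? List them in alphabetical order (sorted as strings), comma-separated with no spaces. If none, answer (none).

At Gamma: gained [] -> total []
At Delta: gained ['S401M', 'D579A', 'A962H'] -> total ['A962H', 'D579A', 'S401M']
At Zeta: gained ['E766F', 'P947I'] -> total ['A962H', 'D579A', 'E766F', 'P947I', 'S401M']

Answer: A962H,D579A,E766F,P947I,S401M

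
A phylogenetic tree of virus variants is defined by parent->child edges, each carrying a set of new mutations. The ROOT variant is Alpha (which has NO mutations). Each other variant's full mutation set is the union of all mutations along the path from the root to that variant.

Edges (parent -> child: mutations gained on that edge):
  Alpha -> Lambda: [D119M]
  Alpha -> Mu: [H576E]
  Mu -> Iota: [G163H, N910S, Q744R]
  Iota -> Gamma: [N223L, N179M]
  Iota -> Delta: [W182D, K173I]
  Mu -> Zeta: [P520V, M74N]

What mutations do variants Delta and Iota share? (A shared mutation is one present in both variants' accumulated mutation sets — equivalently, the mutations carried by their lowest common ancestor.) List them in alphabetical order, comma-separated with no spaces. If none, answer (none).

Answer: G163H,H576E,N910S,Q744R

Derivation:
Accumulating mutations along path to Delta:
  At Alpha: gained [] -> total []
  At Mu: gained ['H576E'] -> total ['H576E']
  At Iota: gained ['G163H', 'N910S', 'Q744R'] -> total ['G163H', 'H576E', 'N910S', 'Q744R']
  At Delta: gained ['W182D', 'K173I'] -> total ['G163H', 'H576E', 'K173I', 'N910S', 'Q744R', 'W182D']
Mutations(Delta) = ['G163H', 'H576E', 'K173I', 'N910S', 'Q744R', 'W182D']
Accumulating mutations along path to Iota:
  At Alpha: gained [] -> total []
  At Mu: gained ['H576E'] -> total ['H576E']
  At Iota: gained ['G163H', 'N910S', 'Q744R'] -> total ['G163H', 'H576E', 'N910S', 'Q744R']
Mutations(Iota) = ['G163H', 'H576E', 'N910S', 'Q744R']
Intersection: ['G163H', 'H576E', 'K173I', 'N910S', 'Q744R', 'W182D'] ∩ ['G163H', 'H576E', 'N910S', 'Q744R'] = ['G163H', 'H576E', 'N910S', 'Q744R']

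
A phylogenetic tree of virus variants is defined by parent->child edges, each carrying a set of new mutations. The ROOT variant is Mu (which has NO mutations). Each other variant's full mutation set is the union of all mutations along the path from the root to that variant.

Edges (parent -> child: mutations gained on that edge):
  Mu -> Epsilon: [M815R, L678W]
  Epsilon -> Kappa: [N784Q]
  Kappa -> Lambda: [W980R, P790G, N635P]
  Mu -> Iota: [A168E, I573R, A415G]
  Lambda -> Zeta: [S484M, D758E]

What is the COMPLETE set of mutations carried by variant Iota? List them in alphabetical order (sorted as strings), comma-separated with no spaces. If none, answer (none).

Answer: A168E,A415G,I573R

Derivation:
At Mu: gained [] -> total []
At Iota: gained ['A168E', 'I573R', 'A415G'] -> total ['A168E', 'A415G', 'I573R']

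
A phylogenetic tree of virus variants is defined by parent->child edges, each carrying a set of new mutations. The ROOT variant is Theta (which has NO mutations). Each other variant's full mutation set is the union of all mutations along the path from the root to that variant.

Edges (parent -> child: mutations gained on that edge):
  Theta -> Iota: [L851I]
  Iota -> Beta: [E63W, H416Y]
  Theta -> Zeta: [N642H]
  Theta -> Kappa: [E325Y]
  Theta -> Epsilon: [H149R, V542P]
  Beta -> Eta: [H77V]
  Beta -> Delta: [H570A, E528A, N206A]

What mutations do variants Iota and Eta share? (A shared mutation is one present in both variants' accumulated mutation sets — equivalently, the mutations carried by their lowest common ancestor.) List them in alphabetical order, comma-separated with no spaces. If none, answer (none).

Accumulating mutations along path to Iota:
  At Theta: gained [] -> total []
  At Iota: gained ['L851I'] -> total ['L851I']
Mutations(Iota) = ['L851I']
Accumulating mutations along path to Eta:
  At Theta: gained [] -> total []
  At Iota: gained ['L851I'] -> total ['L851I']
  At Beta: gained ['E63W', 'H416Y'] -> total ['E63W', 'H416Y', 'L851I']
  At Eta: gained ['H77V'] -> total ['E63W', 'H416Y', 'H77V', 'L851I']
Mutations(Eta) = ['E63W', 'H416Y', 'H77V', 'L851I']
Intersection: ['L851I'] ∩ ['E63W', 'H416Y', 'H77V', 'L851I'] = ['L851I']

Answer: L851I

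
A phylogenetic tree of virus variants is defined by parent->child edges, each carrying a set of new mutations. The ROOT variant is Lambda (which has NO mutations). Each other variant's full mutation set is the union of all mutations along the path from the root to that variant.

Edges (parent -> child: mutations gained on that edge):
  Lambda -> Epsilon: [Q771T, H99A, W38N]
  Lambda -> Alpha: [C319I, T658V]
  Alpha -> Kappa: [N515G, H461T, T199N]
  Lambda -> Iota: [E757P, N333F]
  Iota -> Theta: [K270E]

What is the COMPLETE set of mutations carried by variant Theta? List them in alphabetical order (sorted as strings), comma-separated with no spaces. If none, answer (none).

Answer: E757P,K270E,N333F

Derivation:
At Lambda: gained [] -> total []
At Iota: gained ['E757P', 'N333F'] -> total ['E757P', 'N333F']
At Theta: gained ['K270E'] -> total ['E757P', 'K270E', 'N333F']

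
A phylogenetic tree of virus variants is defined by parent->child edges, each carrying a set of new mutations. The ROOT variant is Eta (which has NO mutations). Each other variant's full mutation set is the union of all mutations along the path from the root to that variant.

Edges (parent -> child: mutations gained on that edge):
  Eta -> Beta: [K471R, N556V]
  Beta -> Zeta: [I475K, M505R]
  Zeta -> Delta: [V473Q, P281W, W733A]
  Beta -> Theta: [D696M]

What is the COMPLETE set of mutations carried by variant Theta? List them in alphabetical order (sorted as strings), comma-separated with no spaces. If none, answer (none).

At Eta: gained [] -> total []
At Beta: gained ['K471R', 'N556V'] -> total ['K471R', 'N556V']
At Theta: gained ['D696M'] -> total ['D696M', 'K471R', 'N556V']

Answer: D696M,K471R,N556V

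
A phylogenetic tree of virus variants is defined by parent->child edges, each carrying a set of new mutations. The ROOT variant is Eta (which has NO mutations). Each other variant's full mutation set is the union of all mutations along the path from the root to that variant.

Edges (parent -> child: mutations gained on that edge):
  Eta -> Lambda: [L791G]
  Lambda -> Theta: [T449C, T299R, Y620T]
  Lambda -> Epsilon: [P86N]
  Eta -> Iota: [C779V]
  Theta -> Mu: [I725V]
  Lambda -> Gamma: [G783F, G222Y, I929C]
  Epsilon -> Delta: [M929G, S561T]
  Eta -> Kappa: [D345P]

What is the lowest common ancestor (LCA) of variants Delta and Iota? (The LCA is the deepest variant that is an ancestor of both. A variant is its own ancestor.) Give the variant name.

Answer: Eta

Derivation:
Path from root to Delta: Eta -> Lambda -> Epsilon -> Delta
  ancestors of Delta: {Eta, Lambda, Epsilon, Delta}
Path from root to Iota: Eta -> Iota
  ancestors of Iota: {Eta, Iota}
Common ancestors: {Eta}
Walk up from Iota: Iota (not in ancestors of Delta), Eta (in ancestors of Delta)
Deepest common ancestor (LCA) = Eta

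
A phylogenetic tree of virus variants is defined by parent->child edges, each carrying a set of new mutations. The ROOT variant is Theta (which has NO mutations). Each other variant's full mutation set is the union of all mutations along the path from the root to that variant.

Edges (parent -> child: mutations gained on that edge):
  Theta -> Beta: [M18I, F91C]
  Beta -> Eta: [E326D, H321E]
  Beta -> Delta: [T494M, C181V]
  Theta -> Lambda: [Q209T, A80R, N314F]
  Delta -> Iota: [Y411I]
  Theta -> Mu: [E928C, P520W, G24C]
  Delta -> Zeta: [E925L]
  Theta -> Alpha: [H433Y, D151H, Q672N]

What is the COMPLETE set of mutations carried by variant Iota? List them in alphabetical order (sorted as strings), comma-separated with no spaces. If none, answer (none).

At Theta: gained [] -> total []
At Beta: gained ['M18I', 'F91C'] -> total ['F91C', 'M18I']
At Delta: gained ['T494M', 'C181V'] -> total ['C181V', 'F91C', 'M18I', 'T494M']
At Iota: gained ['Y411I'] -> total ['C181V', 'F91C', 'M18I', 'T494M', 'Y411I']

Answer: C181V,F91C,M18I,T494M,Y411I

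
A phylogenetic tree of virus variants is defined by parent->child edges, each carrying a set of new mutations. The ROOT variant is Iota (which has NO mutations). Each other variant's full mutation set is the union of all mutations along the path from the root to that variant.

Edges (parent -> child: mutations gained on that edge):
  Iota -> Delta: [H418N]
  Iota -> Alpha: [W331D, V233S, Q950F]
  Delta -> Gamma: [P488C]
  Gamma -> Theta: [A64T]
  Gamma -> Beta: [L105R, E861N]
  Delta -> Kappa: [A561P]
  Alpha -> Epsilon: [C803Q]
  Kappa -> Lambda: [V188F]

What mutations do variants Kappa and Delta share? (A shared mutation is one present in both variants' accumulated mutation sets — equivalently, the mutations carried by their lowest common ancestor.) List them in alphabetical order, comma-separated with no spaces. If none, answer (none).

Accumulating mutations along path to Kappa:
  At Iota: gained [] -> total []
  At Delta: gained ['H418N'] -> total ['H418N']
  At Kappa: gained ['A561P'] -> total ['A561P', 'H418N']
Mutations(Kappa) = ['A561P', 'H418N']
Accumulating mutations along path to Delta:
  At Iota: gained [] -> total []
  At Delta: gained ['H418N'] -> total ['H418N']
Mutations(Delta) = ['H418N']
Intersection: ['A561P', 'H418N'] ∩ ['H418N'] = ['H418N']

Answer: H418N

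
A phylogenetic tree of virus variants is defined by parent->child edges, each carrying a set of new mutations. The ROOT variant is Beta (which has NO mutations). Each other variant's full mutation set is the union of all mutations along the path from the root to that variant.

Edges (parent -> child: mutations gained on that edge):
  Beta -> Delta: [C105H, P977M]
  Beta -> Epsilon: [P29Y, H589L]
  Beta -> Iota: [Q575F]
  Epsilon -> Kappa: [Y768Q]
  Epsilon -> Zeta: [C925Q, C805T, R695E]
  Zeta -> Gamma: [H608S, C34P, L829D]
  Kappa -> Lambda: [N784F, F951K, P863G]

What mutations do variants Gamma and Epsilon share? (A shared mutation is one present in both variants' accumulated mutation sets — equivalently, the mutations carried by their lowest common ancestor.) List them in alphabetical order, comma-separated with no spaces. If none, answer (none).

Answer: H589L,P29Y

Derivation:
Accumulating mutations along path to Gamma:
  At Beta: gained [] -> total []
  At Epsilon: gained ['P29Y', 'H589L'] -> total ['H589L', 'P29Y']
  At Zeta: gained ['C925Q', 'C805T', 'R695E'] -> total ['C805T', 'C925Q', 'H589L', 'P29Y', 'R695E']
  At Gamma: gained ['H608S', 'C34P', 'L829D'] -> total ['C34P', 'C805T', 'C925Q', 'H589L', 'H608S', 'L829D', 'P29Y', 'R695E']
Mutations(Gamma) = ['C34P', 'C805T', 'C925Q', 'H589L', 'H608S', 'L829D', 'P29Y', 'R695E']
Accumulating mutations along path to Epsilon:
  At Beta: gained [] -> total []
  At Epsilon: gained ['P29Y', 'H589L'] -> total ['H589L', 'P29Y']
Mutations(Epsilon) = ['H589L', 'P29Y']
Intersection: ['C34P', 'C805T', 'C925Q', 'H589L', 'H608S', 'L829D', 'P29Y', 'R695E'] ∩ ['H589L', 'P29Y'] = ['H589L', 'P29Y']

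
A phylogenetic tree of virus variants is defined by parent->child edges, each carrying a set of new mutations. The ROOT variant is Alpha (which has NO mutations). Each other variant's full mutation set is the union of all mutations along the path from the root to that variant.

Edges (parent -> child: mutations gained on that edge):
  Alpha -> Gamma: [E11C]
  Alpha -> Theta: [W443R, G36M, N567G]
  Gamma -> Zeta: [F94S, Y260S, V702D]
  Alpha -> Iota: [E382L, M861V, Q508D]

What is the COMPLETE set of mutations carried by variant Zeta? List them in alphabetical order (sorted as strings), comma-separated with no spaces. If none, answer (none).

At Alpha: gained [] -> total []
At Gamma: gained ['E11C'] -> total ['E11C']
At Zeta: gained ['F94S', 'Y260S', 'V702D'] -> total ['E11C', 'F94S', 'V702D', 'Y260S']

Answer: E11C,F94S,V702D,Y260S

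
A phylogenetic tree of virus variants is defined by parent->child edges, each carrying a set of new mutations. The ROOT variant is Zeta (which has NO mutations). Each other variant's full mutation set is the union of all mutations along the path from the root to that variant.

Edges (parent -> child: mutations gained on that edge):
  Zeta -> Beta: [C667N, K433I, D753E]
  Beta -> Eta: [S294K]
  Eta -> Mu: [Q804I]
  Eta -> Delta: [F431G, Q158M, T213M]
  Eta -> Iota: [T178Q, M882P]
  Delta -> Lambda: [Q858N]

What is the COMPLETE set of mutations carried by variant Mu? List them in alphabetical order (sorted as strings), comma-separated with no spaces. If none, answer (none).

At Zeta: gained [] -> total []
At Beta: gained ['C667N', 'K433I', 'D753E'] -> total ['C667N', 'D753E', 'K433I']
At Eta: gained ['S294K'] -> total ['C667N', 'D753E', 'K433I', 'S294K']
At Mu: gained ['Q804I'] -> total ['C667N', 'D753E', 'K433I', 'Q804I', 'S294K']

Answer: C667N,D753E,K433I,Q804I,S294K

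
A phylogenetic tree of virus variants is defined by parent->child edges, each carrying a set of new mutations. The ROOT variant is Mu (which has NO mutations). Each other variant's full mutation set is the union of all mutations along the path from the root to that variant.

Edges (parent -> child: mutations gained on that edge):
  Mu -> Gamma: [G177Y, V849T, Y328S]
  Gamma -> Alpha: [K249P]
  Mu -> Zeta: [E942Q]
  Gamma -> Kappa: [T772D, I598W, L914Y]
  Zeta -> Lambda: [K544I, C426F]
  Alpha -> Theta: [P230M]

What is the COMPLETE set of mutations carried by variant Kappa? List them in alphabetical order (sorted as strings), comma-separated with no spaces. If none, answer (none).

Answer: G177Y,I598W,L914Y,T772D,V849T,Y328S

Derivation:
At Mu: gained [] -> total []
At Gamma: gained ['G177Y', 'V849T', 'Y328S'] -> total ['G177Y', 'V849T', 'Y328S']
At Kappa: gained ['T772D', 'I598W', 'L914Y'] -> total ['G177Y', 'I598W', 'L914Y', 'T772D', 'V849T', 'Y328S']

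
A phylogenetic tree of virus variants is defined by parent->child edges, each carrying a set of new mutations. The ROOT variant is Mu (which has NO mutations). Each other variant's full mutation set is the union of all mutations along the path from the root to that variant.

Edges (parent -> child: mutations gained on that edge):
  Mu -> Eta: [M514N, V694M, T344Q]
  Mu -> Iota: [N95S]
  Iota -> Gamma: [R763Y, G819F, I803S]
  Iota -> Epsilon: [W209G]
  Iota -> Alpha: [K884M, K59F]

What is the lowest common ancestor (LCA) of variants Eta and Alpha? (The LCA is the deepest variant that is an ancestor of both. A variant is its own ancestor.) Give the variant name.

Path from root to Eta: Mu -> Eta
  ancestors of Eta: {Mu, Eta}
Path from root to Alpha: Mu -> Iota -> Alpha
  ancestors of Alpha: {Mu, Iota, Alpha}
Common ancestors: {Mu}
Walk up from Alpha: Alpha (not in ancestors of Eta), Iota (not in ancestors of Eta), Mu (in ancestors of Eta)
Deepest common ancestor (LCA) = Mu

Answer: Mu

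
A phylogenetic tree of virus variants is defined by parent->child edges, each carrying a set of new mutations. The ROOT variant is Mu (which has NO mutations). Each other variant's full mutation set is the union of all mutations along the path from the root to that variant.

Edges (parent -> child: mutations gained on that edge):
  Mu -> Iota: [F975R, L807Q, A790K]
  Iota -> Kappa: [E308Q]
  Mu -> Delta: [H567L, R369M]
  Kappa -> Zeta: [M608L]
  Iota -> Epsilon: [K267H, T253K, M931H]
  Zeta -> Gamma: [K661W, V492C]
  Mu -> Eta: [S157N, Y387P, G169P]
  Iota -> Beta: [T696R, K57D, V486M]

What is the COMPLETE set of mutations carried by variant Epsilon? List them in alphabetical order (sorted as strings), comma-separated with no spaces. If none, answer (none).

Answer: A790K,F975R,K267H,L807Q,M931H,T253K

Derivation:
At Mu: gained [] -> total []
At Iota: gained ['F975R', 'L807Q', 'A790K'] -> total ['A790K', 'F975R', 'L807Q']
At Epsilon: gained ['K267H', 'T253K', 'M931H'] -> total ['A790K', 'F975R', 'K267H', 'L807Q', 'M931H', 'T253K']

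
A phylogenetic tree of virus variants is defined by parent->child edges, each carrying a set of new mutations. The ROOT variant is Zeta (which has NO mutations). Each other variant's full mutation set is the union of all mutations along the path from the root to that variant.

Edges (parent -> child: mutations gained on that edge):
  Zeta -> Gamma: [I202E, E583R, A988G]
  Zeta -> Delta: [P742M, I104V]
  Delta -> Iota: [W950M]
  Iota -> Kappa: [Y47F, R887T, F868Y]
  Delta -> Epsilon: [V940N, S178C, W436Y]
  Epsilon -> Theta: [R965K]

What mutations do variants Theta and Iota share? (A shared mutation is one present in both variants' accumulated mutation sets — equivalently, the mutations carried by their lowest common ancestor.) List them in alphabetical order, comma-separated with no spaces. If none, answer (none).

Answer: I104V,P742M

Derivation:
Accumulating mutations along path to Theta:
  At Zeta: gained [] -> total []
  At Delta: gained ['P742M', 'I104V'] -> total ['I104V', 'P742M']
  At Epsilon: gained ['V940N', 'S178C', 'W436Y'] -> total ['I104V', 'P742M', 'S178C', 'V940N', 'W436Y']
  At Theta: gained ['R965K'] -> total ['I104V', 'P742M', 'R965K', 'S178C', 'V940N', 'W436Y']
Mutations(Theta) = ['I104V', 'P742M', 'R965K', 'S178C', 'V940N', 'W436Y']
Accumulating mutations along path to Iota:
  At Zeta: gained [] -> total []
  At Delta: gained ['P742M', 'I104V'] -> total ['I104V', 'P742M']
  At Iota: gained ['W950M'] -> total ['I104V', 'P742M', 'W950M']
Mutations(Iota) = ['I104V', 'P742M', 'W950M']
Intersection: ['I104V', 'P742M', 'R965K', 'S178C', 'V940N', 'W436Y'] ∩ ['I104V', 'P742M', 'W950M'] = ['I104V', 'P742M']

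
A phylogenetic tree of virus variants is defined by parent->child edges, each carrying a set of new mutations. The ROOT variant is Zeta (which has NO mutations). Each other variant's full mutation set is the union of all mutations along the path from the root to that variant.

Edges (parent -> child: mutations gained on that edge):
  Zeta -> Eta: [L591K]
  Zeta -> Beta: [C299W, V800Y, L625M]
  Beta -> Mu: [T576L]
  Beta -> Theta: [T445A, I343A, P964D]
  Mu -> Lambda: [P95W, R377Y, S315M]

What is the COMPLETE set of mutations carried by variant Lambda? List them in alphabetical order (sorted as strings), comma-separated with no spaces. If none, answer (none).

At Zeta: gained [] -> total []
At Beta: gained ['C299W', 'V800Y', 'L625M'] -> total ['C299W', 'L625M', 'V800Y']
At Mu: gained ['T576L'] -> total ['C299W', 'L625M', 'T576L', 'V800Y']
At Lambda: gained ['P95W', 'R377Y', 'S315M'] -> total ['C299W', 'L625M', 'P95W', 'R377Y', 'S315M', 'T576L', 'V800Y']

Answer: C299W,L625M,P95W,R377Y,S315M,T576L,V800Y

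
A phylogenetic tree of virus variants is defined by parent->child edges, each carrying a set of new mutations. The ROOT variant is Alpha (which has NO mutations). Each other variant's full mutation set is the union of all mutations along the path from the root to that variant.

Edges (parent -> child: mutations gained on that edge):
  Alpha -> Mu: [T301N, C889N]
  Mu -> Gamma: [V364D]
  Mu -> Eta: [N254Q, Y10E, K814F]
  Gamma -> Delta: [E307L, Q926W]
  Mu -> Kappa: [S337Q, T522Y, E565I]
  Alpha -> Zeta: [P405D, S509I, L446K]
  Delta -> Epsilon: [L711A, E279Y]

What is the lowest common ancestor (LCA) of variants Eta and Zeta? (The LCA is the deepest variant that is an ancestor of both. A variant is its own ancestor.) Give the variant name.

Path from root to Eta: Alpha -> Mu -> Eta
  ancestors of Eta: {Alpha, Mu, Eta}
Path from root to Zeta: Alpha -> Zeta
  ancestors of Zeta: {Alpha, Zeta}
Common ancestors: {Alpha}
Walk up from Zeta: Zeta (not in ancestors of Eta), Alpha (in ancestors of Eta)
Deepest common ancestor (LCA) = Alpha

Answer: Alpha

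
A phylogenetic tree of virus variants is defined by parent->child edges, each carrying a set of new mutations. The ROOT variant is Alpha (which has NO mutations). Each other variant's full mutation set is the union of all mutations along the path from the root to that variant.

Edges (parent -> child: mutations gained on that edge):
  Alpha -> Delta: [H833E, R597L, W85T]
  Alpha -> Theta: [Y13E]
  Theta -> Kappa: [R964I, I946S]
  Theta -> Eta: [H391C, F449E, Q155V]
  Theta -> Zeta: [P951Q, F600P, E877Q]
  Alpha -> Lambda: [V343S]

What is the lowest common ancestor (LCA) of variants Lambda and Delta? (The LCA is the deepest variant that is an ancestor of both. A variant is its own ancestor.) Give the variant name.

Answer: Alpha

Derivation:
Path from root to Lambda: Alpha -> Lambda
  ancestors of Lambda: {Alpha, Lambda}
Path from root to Delta: Alpha -> Delta
  ancestors of Delta: {Alpha, Delta}
Common ancestors: {Alpha}
Walk up from Delta: Delta (not in ancestors of Lambda), Alpha (in ancestors of Lambda)
Deepest common ancestor (LCA) = Alpha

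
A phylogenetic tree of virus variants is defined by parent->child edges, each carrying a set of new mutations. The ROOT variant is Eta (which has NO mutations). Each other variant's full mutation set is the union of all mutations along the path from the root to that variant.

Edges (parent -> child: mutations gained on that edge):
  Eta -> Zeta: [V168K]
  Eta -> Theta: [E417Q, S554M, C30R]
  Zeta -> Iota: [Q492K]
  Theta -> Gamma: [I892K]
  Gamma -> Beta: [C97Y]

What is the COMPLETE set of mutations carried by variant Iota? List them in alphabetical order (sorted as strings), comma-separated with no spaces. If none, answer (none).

At Eta: gained [] -> total []
At Zeta: gained ['V168K'] -> total ['V168K']
At Iota: gained ['Q492K'] -> total ['Q492K', 'V168K']

Answer: Q492K,V168K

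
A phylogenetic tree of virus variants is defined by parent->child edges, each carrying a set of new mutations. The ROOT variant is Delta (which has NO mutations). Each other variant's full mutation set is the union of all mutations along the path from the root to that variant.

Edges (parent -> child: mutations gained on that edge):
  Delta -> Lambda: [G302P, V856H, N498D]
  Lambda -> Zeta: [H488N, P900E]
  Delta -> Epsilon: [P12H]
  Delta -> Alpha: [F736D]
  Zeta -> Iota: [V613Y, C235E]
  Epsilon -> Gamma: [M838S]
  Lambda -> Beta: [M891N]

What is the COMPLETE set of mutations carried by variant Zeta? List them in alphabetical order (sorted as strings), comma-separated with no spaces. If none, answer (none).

Answer: G302P,H488N,N498D,P900E,V856H

Derivation:
At Delta: gained [] -> total []
At Lambda: gained ['G302P', 'V856H', 'N498D'] -> total ['G302P', 'N498D', 'V856H']
At Zeta: gained ['H488N', 'P900E'] -> total ['G302P', 'H488N', 'N498D', 'P900E', 'V856H']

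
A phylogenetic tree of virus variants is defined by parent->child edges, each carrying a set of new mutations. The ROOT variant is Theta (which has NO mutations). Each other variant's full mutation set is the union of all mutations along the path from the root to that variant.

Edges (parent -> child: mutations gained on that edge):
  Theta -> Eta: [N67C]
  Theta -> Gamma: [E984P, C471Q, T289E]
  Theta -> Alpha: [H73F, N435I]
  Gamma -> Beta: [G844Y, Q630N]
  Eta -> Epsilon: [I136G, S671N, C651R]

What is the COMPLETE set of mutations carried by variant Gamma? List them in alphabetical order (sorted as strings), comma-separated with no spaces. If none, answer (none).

At Theta: gained [] -> total []
At Gamma: gained ['E984P', 'C471Q', 'T289E'] -> total ['C471Q', 'E984P', 'T289E']

Answer: C471Q,E984P,T289E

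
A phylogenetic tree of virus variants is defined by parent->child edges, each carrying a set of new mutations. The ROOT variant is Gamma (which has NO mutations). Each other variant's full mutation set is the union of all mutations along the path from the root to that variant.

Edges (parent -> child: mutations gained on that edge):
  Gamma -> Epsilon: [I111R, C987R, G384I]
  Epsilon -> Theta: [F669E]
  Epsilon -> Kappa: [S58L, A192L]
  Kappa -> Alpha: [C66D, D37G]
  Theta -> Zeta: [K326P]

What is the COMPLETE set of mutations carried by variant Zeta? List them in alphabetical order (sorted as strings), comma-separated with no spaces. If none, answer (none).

At Gamma: gained [] -> total []
At Epsilon: gained ['I111R', 'C987R', 'G384I'] -> total ['C987R', 'G384I', 'I111R']
At Theta: gained ['F669E'] -> total ['C987R', 'F669E', 'G384I', 'I111R']
At Zeta: gained ['K326P'] -> total ['C987R', 'F669E', 'G384I', 'I111R', 'K326P']

Answer: C987R,F669E,G384I,I111R,K326P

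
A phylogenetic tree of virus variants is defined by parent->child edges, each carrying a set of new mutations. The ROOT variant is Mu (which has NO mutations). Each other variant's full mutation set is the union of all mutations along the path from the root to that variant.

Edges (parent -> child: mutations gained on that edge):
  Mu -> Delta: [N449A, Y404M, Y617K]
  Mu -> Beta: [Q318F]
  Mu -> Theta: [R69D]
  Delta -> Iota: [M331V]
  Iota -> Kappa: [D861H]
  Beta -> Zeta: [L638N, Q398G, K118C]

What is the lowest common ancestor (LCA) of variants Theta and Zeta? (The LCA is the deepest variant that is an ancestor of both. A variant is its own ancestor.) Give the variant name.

Answer: Mu

Derivation:
Path from root to Theta: Mu -> Theta
  ancestors of Theta: {Mu, Theta}
Path from root to Zeta: Mu -> Beta -> Zeta
  ancestors of Zeta: {Mu, Beta, Zeta}
Common ancestors: {Mu}
Walk up from Zeta: Zeta (not in ancestors of Theta), Beta (not in ancestors of Theta), Mu (in ancestors of Theta)
Deepest common ancestor (LCA) = Mu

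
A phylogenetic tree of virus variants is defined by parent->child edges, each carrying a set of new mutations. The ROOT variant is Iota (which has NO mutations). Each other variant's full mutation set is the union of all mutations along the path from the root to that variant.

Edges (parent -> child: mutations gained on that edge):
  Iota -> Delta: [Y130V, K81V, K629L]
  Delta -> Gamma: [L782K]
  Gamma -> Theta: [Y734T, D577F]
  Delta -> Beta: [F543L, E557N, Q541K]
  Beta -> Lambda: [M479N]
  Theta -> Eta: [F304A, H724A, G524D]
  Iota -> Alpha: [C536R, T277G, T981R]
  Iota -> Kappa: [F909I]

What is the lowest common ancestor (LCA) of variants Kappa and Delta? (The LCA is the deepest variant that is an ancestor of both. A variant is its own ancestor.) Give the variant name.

Path from root to Kappa: Iota -> Kappa
  ancestors of Kappa: {Iota, Kappa}
Path from root to Delta: Iota -> Delta
  ancestors of Delta: {Iota, Delta}
Common ancestors: {Iota}
Walk up from Delta: Delta (not in ancestors of Kappa), Iota (in ancestors of Kappa)
Deepest common ancestor (LCA) = Iota

Answer: Iota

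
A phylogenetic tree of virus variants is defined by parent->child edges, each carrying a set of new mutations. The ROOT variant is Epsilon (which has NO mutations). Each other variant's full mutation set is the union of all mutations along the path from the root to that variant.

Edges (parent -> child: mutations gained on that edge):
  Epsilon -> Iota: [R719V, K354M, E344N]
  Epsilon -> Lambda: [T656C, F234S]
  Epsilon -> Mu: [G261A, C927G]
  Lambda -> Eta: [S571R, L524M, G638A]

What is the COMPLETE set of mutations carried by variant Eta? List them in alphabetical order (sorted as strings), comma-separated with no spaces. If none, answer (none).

At Epsilon: gained [] -> total []
At Lambda: gained ['T656C', 'F234S'] -> total ['F234S', 'T656C']
At Eta: gained ['S571R', 'L524M', 'G638A'] -> total ['F234S', 'G638A', 'L524M', 'S571R', 'T656C']

Answer: F234S,G638A,L524M,S571R,T656C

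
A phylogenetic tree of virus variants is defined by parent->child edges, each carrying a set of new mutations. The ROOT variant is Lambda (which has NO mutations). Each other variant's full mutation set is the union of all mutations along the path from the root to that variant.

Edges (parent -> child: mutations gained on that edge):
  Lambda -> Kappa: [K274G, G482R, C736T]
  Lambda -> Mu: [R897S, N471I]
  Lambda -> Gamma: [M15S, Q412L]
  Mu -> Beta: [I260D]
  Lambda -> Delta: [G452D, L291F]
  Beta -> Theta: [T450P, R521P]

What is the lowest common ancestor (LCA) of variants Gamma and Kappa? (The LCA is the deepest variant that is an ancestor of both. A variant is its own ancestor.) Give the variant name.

Answer: Lambda

Derivation:
Path from root to Gamma: Lambda -> Gamma
  ancestors of Gamma: {Lambda, Gamma}
Path from root to Kappa: Lambda -> Kappa
  ancestors of Kappa: {Lambda, Kappa}
Common ancestors: {Lambda}
Walk up from Kappa: Kappa (not in ancestors of Gamma), Lambda (in ancestors of Gamma)
Deepest common ancestor (LCA) = Lambda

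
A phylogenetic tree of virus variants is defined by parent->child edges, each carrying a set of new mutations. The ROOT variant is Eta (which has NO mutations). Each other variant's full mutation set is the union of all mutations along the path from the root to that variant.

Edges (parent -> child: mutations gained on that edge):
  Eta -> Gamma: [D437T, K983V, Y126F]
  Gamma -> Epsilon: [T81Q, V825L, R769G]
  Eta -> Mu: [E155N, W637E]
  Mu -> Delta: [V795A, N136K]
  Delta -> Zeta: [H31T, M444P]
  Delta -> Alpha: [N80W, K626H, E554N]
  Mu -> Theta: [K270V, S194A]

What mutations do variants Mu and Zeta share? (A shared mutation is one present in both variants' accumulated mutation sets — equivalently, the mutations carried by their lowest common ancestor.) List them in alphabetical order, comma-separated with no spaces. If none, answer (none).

Answer: E155N,W637E

Derivation:
Accumulating mutations along path to Mu:
  At Eta: gained [] -> total []
  At Mu: gained ['E155N', 'W637E'] -> total ['E155N', 'W637E']
Mutations(Mu) = ['E155N', 'W637E']
Accumulating mutations along path to Zeta:
  At Eta: gained [] -> total []
  At Mu: gained ['E155N', 'W637E'] -> total ['E155N', 'W637E']
  At Delta: gained ['V795A', 'N136K'] -> total ['E155N', 'N136K', 'V795A', 'W637E']
  At Zeta: gained ['H31T', 'M444P'] -> total ['E155N', 'H31T', 'M444P', 'N136K', 'V795A', 'W637E']
Mutations(Zeta) = ['E155N', 'H31T', 'M444P', 'N136K', 'V795A', 'W637E']
Intersection: ['E155N', 'W637E'] ∩ ['E155N', 'H31T', 'M444P', 'N136K', 'V795A', 'W637E'] = ['E155N', 'W637E']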